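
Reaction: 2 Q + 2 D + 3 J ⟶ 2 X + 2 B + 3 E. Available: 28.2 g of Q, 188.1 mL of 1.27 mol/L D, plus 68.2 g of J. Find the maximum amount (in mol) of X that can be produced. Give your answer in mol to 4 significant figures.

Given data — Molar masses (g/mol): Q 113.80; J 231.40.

n(Q) = 28.20 / 113.80 = 0.2478 mol
n(D) = 1.27 × 188.1/1000 = 0.2389 mol
n(J) = 68.20 / 231.40 = 0.2947 mol
n/ν for Q = 0.2478/2 = 0.1239
n/ν for D = 0.2389/2 = 0.1195
n/ν for J = 0.2947/3 = 0.09823
Smallest n/ν is J → limiting reagent.
n(X) = (2/3) × 0.2947 = 0.1965 mol

0.1965 mol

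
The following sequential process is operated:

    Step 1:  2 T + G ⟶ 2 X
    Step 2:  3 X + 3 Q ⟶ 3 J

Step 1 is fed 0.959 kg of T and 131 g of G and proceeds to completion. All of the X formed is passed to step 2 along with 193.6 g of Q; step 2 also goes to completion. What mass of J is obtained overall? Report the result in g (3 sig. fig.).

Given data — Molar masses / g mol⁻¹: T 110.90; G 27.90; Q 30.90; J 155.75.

Step 1:
n(T) = 0.9590×1000 / 110.90 = 8.647 mol
n(G) = 131.0 / 27.90 = 4.695 mol
n/ν for T = 8.647/2 = 4.324
n/ν for G = 4.695/1 = 4.695
Smallest n/ν is T → limiting reagent.
n(X) produced = (2/2) × 8.647 = 8.647 mol
Step 2:
n(X) available = 8.647 mol
n(Q) = 193.6 / 30.90 = 6.265 mol
n/ν for X = 8.647/3 = 2.882
n/ν for Q = 6.265/3 = 2.088
Smallest n/ν is Q → limiting reagent.
n(J) = (3/3) × 6.265 = 6.265 mol
mass = 6.265 × 155.75 = 975.8 g

976 g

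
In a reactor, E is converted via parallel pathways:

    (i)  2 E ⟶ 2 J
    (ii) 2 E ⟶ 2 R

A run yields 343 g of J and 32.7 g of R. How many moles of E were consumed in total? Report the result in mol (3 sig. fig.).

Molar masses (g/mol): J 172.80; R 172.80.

n(J) = 343 / 172.80 = 1.985 mol
n(R) = 32.7 / 172.80 = 0.1892 mol
n(E) via (i) = (2/2)×1.985 = 1.985 mol
n(E) via (ii) = (2/2)×0.1892 = 0.1892 mol
total n(E) = 1.985 + 0.1892 = 2.174 mol

2.17 mol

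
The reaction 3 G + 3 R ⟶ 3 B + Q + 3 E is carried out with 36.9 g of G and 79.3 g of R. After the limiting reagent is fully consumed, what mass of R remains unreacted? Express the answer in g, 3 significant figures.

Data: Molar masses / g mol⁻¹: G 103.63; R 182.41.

n(G) = 36.90 / 103.63 = 0.3561 mol
n(R) = 79.30 / 182.41 = 0.4347 mol
n/ν → G: 0.1187, R: 0.1449; G is limiting.
R consumed = (3/3) × 0.3561 = 0.3561 mol
R remaining = 0.4347 − 0.3561 = 0.07860 mol
mass = 0.07860 × 182.41 = 14.34 g

14.3 g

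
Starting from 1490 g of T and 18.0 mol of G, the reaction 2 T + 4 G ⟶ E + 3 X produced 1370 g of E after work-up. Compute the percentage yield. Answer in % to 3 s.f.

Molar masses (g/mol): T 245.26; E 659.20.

n(T) = 1490 / 245.26 = 6.075 mol
n(G) = 18.00 mol
n/ν for T = 6.075/2 = 3.038
n/ν for G = 18.00/4 = 4.500
Smallest n/ν is T → limiting reagent.
theoretical n(E) = (1/2) × 6.075 = 3.038 mol → 2003 g
% yield = 1370 / 2003 × 100 = 68.40 %

68.4 %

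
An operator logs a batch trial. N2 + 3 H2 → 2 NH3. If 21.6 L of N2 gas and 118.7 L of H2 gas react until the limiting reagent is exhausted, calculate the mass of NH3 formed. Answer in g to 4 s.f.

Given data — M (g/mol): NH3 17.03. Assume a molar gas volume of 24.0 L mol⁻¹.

30.65 g

n(N2) = 21.60 / 24.0 = 0.9000 mol
n(H2) = 118.7 / 24.0 = 4.946 mol
n/ν for N2 = 0.9000/1 = 0.9000
n/ν for H2 = 4.946/3 = 1.649
Smallest n/ν is N2 → limiting reagent.
n(NH3) = (2/1) × 0.9000 = 1.800 mol
mass = 1.800 × 17.03 = 30.65 g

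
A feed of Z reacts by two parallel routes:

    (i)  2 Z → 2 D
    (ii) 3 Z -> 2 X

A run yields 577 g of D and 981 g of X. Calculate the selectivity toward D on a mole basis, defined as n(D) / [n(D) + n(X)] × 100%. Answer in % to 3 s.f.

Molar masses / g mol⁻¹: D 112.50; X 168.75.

n(D) = 577 / 112.50 = 5.129 mol
n(X) = 981 / 168.75 = 5.813 mol
selectivity = 5.129/(5.129+5.813) × 100 = 46.87 %

46.9 %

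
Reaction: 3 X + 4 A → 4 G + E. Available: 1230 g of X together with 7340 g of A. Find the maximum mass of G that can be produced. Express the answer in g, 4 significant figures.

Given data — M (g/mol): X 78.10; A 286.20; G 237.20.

4981 g

n(X) = 1230 / 78.10 = 15.75 mol
n(A) = 7340 / 286.20 = 25.65 mol
n/ν for X = 15.75/3 = 5.250
n/ν for A = 25.65/4 = 6.413
Smallest n/ν is X → limiting reagent.
n(G) = (4/3) × 15.75 = 21.00 mol
mass = 21.00 × 237.20 = 4981 g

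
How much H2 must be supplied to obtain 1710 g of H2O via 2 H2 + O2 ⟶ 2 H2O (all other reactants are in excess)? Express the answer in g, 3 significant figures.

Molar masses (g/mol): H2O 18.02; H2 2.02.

n(H2O) = 1710 / 18.02 = 94.89 mol
n(H2) = (2/2) × 94.89 = 94.89 mol
mass = 94.89 × 2.02 = 191.7 g

192 g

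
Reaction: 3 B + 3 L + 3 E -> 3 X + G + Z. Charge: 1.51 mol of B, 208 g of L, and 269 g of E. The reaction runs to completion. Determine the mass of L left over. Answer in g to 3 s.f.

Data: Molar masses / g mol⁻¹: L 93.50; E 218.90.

n(B) = 1.510 mol
n(L) = 208.0 / 93.50 = 2.225 mol
n(E) = 269.0 / 218.90 = 1.229 mol
n/ν for B = 1.510/3 = 0.5033
n/ν for L = 2.225/3 = 0.7417
n/ν for E = 1.229/3 = 0.4097
Smallest n/ν is E → limiting reagent.
L consumed = (3/3) × 1.229 = 1.229 mol
L remaining = 2.225 − 1.229 = 0.9960 mol
mass = 0.9960 × 93.50 = 93.13 g

93.1 g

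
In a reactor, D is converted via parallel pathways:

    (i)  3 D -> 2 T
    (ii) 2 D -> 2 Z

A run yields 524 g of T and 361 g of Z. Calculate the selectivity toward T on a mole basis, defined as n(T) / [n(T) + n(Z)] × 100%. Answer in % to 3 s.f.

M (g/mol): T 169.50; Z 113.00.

n(T) = 524 / 169.50 = 3.091 mol
n(Z) = 361 / 113.00 = 3.195 mol
selectivity = 3.091/(3.091+3.195) × 100 = 49.17 %

49.2 %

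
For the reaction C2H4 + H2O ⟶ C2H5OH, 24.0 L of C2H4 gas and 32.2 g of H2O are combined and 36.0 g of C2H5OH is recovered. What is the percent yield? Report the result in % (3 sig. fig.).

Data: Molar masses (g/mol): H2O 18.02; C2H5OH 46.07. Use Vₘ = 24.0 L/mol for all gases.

n(C2H4) = 24.00 / 24.0 = 1.000 mol
n(H2O) = 32.20 / 18.02 = 1.787 mol
n/ν → C2H4: 1.000, H2O: 1.787; C2H4 is limiting.
theoretical n(C2H5OH) = (1/1) × 1.000 = 1.000 mol → 46.07 g
% yield = 36.0 / 46.07 × 100 = 78.14 %

78.1 %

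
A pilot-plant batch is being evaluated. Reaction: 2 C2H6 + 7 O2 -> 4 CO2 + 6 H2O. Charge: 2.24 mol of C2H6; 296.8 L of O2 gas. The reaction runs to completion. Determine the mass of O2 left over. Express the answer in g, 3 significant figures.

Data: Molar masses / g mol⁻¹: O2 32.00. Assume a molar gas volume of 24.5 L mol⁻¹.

137 g

n(C2H6) = 2.240 mol
n(O2) = 296.8 / 24.5 = 12.11 mol
n/ν → C2H6: 1.120, O2: 1.730; C2H6 is limiting.
O2 consumed = (7/2) × 2.240 = 7.840 mol
O2 remaining = 12.11 − 7.840 = 4.270 mol
mass = 4.270 × 32.00 = 136.6 g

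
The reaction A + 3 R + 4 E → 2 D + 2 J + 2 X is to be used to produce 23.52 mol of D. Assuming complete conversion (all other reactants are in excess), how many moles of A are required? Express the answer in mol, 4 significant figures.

n(D) = 23.52 mol
n(A) = (1/2) × 23.52 = 11.76 mol

11.76 mol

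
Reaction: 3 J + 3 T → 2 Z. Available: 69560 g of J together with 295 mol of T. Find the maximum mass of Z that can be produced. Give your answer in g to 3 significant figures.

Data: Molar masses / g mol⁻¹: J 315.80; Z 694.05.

n(J) = 69560 / 315.80 = 220.3 mol
n(T) = 295.0 mol
n/ν for J = 220.3/3 = 73.43
n/ν for T = 295.0/3 = 98.33
Smallest n/ν is J → limiting reagent.
n(Z) = (2/3) × 220.3 = 146.9 mol
mass = 146.9 × 694.05 = 102000 g

102000 g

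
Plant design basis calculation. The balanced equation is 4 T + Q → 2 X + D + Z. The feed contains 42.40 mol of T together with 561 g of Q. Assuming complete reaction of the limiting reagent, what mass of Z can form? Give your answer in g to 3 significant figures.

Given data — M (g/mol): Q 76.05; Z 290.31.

2140 g

n(T) = 42.40 mol
n(Q) = 561.0 / 76.05 = 7.377 mol
n/ν for T = 42.40/4 = 10.60
n/ν for Q = 7.377/1 = 7.377
Smallest n/ν is Q → limiting reagent.
n(Z) = (1/1) × 7.377 = 7.377 mol
mass = 7.377 × 290.31 = 2142 g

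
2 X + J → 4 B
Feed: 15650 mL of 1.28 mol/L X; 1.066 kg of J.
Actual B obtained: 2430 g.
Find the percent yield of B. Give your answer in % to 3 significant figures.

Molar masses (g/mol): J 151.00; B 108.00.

79.7 %

n(X) = 1.28 × 15650/1000 = 20.03 mol
n(J) = 1.066×1000 / 151.00 = 7.060 mol
n/ν for X = 20.03/2 = 10.02
n/ν for J = 7.060/1 = 7.060
Smallest n/ν is J → limiting reagent.
theoretical n(B) = (4/1) × 7.060 = 28.24 mol → 3050 g
% yield = 2430 / 3050 × 100 = 79.67 %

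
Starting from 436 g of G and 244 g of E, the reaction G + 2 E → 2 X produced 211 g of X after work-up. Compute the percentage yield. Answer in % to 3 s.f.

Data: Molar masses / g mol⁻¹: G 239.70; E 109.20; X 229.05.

n(G) = 436.0 / 239.70 = 1.819 mol
n(E) = 244.0 / 109.20 = 2.234 mol
n/ν for G = 1.819/1 = 1.819
n/ν for E = 2.234/2 = 1.117
Smallest n/ν is E → limiting reagent.
theoretical n(X) = (2/2) × 2.234 = 2.234 mol → 511.7 g
% yield = 211 / 511.7 × 100 = 41.24 %

41.2 %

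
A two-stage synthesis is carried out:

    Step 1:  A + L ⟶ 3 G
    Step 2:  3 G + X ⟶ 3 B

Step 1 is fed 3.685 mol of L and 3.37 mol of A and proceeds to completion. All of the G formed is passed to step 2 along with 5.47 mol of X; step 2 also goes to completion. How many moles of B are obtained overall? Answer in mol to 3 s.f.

Step 1:
n(L) = 3.685 mol
n(A) = 3.370 mol
n/ν for L = 3.685/1 = 3.685
n/ν for A = 3.370/1 = 3.370
Smallest n/ν is A → limiting reagent.
n(G) produced = (3/1) × 3.370 = 10.11 mol
Step 2:
n(G) available = 10.11 mol
n(X) = 5.470 mol
n/ν for G = 10.11/3 = 3.370
n/ν for X = 5.470/1 = 5.470
Smallest n/ν is G → limiting reagent.
n(B) = (3/3) × 10.11 = 10.11 mol

10.1 mol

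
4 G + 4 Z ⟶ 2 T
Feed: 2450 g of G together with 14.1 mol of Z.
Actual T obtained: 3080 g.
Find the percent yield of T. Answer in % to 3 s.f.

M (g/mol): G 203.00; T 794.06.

64.3 %

n(G) = 2450 / 203.00 = 12.07 mol
n(Z) = 14.10 mol
n/ν for G = 12.07/4 = 3.018
n/ν for Z = 14.10/4 = 3.525
Smallest n/ν is G → limiting reagent.
theoretical n(T) = (2/4) × 12.07 = 6.035 mol → 4792 g
% yield = 3080 / 4792 × 100 = 64.27 %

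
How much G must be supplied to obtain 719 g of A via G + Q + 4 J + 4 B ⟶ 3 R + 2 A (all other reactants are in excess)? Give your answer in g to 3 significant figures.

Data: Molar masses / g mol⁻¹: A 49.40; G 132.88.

n(A) = 719 / 49.40 = 14.55 mol
n(G) = (1/2) × 14.55 = 7.275 mol
mass = 7.275 × 132.88 = 966.7 g

967 g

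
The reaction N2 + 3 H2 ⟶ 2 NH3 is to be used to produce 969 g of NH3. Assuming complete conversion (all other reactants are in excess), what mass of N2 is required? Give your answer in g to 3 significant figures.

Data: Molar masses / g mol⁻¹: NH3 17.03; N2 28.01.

797 g

n(NH3) = 969 / 17.03 = 56.90 mol
n(N2) = (1/2) × 56.90 = 28.45 mol
mass = 28.45 × 28.01 = 796.9 g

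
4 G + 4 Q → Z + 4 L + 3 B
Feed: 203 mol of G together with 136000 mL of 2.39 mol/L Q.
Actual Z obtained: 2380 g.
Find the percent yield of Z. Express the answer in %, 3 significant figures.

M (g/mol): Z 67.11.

n(G) = 203.0 mol
n(Q) = 2.39 × 136000/1000 = 325.0 mol
n/ν → G: 50.75, Q: 81.25; G is limiting.
theoretical n(Z) = (1/4) × 203.0 = 50.75 mol → 3406 g
% yield = 2380 / 3406 × 100 = 69.88 %

69.9 %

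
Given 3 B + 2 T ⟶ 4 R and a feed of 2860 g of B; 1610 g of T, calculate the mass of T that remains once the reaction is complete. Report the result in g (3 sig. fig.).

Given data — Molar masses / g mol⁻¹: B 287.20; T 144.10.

n(B) = 2860 / 287.20 = 9.958 mol
n(T) = 1610 / 144.10 = 11.17 mol
n/ν → B: 3.319, T: 5.585; B is limiting.
T consumed = (2/3) × 9.958 = 6.639 mol
T remaining = 11.17 − 6.639 = 4.531 mol
mass = 4.531 × 144.10 = 652.9 g

653 g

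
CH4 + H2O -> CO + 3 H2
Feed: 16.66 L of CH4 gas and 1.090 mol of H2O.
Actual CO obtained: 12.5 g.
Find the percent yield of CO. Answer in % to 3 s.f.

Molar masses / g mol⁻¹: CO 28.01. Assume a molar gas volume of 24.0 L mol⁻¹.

64.3 %

n(CH4) = 16.66 / 24.0 = 0.6942 mol
n(H2O) = 1.090 mol
n/ν for CH4 = 0.6942/1 = 0.6942
n/ν for H2O = 1.090/1 = 1.090
Smallest n/ν is CH4 → limiting reagent.
theoretical n(CO) = (1/1) × 0.6942 = 0.6942 mol → 19.44 g
% yield = 12.5 / 19.44 × 100 = 64.30 %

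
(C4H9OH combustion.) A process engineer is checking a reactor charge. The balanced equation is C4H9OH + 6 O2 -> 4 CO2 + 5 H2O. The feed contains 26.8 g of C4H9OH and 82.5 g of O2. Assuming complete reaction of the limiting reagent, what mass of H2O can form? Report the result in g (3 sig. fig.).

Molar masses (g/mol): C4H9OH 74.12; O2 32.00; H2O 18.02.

32.6 g

n(C4H9OH) = 26.80 / 74.12 = 0.3616 mol
n(O2) = 82.50 / 32.00 = 2.578 mol
n/ν → C4H9OH: 0.3616, O2: 0.4297; C4H9OH is limiting.
n(H2O) = (5/1) × 0.3616 = 1.808 mol
mass = 1.808 × 18.02 = 32.58 g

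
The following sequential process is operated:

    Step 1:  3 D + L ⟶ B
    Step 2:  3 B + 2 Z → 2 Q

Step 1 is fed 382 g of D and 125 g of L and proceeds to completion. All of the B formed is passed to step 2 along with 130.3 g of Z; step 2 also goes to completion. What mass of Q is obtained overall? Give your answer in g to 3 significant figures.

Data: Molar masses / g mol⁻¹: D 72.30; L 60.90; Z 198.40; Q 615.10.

Step 1:
n(D) = 382.0 / 72.30 = 5.284 mol
n(L) = 125.0 / 60.90 = 2.053 mol
n/ν for D = 5.284/3 = 1.761
n/ν for L = 2.053/1 = 2.053
Smallest n/ν is D → limiting reagent.
n(B) produced = (1/3) × 5.284 = 1.761 mol
Step 2:
n(B) available = 1.761 mol
n(Z) = 130.3 / 198.40 = 0.6568 mol
n/ν for B = 1.761/3 = 0.5870
n/ν for Z = 0.6568/2 = 0.3284
Smallest n/ν is Z → limiting reagent.
n(Q) = (2/2) × 0.6568 = 0.6568 mol
mass = 0.6568 × 615.10 = 404.0 g

404 g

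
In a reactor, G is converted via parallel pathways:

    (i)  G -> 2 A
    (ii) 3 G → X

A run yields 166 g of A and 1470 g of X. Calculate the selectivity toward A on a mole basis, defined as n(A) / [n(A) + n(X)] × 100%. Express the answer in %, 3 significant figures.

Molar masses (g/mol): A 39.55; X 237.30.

n(A) = 166 / 39.55 = 4.197 mol
n(X) = 1470 / 237.30 = 6.195 mol
selectivity = 4.197/(4.197+6.195) × 100 = 40.39 %

40.4 %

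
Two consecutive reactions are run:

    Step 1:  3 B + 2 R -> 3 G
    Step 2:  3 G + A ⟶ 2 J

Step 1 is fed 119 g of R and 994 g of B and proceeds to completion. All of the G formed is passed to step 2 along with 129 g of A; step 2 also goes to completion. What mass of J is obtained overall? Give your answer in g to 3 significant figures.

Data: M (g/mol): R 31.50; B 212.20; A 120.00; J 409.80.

Step 1:
n(R) = 119.0 / 31.50 = 3.778 mol
n(B) = 994.0 / 212.20 = 4.684 mol
n/ν for R = 3.778/2 = 1.889
n/ν for B = 4.684/3 = 1.561
Smallest n/ν is B → limiting reagent.
n(G) produced = (3/3) × 4.684 = 4.684 mol
Step 2:
n(G) available = 4.684 mol
n(A) = 129.0 / 120.00 = 1.075 mol
n/ν for G = 4.684/3 = 1.561
n/ν for A = 1.075/1 = 1.075
Smallest n/ν is A → limiting reagent.
n(J) = (2/1) × 1.075 = 2.150 mol
mass = 2.150 × 409.80 = 881.1 g

881 g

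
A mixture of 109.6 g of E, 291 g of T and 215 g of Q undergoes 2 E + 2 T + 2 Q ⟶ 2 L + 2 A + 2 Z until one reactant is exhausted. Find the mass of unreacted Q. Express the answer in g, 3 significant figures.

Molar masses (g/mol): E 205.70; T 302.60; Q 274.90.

68.5 g

n(E) = 109.6 / 205.70 = 0.5328 mol
n(T) = 291.0 / 302.60 = 0.9617 mol
n(Q) = 215.0 / 274.90 = 0.7821 mol
n/ν for E = 0.5328/2 = 0.2664
n/ν for T = 0.9617/2 = 0.4809
n/ν for Q = 0.7821/2 = 0.3911
Smallest n/ν is E → limiting reagent.
Q consumed = (2/2) × 0.5328 = 0.5328 mol
Q remaining = 0.7821 − 0.5328 = 0.2493 mol
mass = 0.2493 × 274.90 = 68.53 g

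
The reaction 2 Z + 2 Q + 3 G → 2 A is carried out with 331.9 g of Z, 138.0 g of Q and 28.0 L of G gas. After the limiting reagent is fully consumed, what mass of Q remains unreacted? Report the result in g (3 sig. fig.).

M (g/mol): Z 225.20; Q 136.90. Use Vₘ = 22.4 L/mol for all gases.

23.9 g

n(Z) = 331.9 / 225.20 = 1.474 mol
n(Q) = 138.0 / 136.90 = 1.008 mol
n(G) = 28.00 / 22.4 = 1.250 mol
n/ν for Z = 1.474/2 = 0.7370
n/ν for Q = 1.008/2 = 0.5040
n/ν for G = 1.250/3 = 0.4167
Smallest n/ν is G → limiting reagent.
Q consumed = (2/3) × 1.250 = 0.8333 mol
Q remaining = 1.008 − 0.8333 = 0.1747 mol
mass = 0.1747 × 136.90 = 23.92 g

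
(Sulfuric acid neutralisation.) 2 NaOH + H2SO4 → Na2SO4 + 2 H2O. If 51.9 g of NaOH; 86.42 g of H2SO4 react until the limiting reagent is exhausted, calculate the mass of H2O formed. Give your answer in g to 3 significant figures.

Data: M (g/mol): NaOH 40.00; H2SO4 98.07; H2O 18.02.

23.4 g

n(NaOH) = 51.90 / 40.00 = 1.298 mol
n(H2SO4) = 86.42 / 98.07 = 0.8812 mol
n/ν → NaOH: 0.6490, H2SO4: 0.8812; NaOH is limiting.
n(H2O) = (2/2) × 1.298 = 1.298 mol
mass = 1.298 × 18.02 = 23.39 g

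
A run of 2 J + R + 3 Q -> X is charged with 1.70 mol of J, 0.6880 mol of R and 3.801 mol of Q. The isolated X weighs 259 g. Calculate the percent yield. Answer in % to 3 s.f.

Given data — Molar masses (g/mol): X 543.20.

69.3 %

n(J) = 1.700 mol
n(R) = 0.6880 mol
n(Q) = 3.801 mol
n/ν → J: 0.8500, R: 0.6880, Q: 1.267; R is limiting.
theoretical n(X) = (1/1) × 0.6880 = 0.6880 mol → 373.7 g
% yield = 259 / 373.7 × 100 = 69.31 %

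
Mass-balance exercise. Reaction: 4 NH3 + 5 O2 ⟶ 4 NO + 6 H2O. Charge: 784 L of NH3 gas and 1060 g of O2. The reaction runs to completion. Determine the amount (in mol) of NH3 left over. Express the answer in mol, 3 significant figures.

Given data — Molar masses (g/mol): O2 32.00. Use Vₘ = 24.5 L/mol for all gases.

n(NH3) = 784.0 / 24.5 = 32.00 mol
n(O2) = 1060 / 32.00 = 33.13 mol
n/ν → NH3: 8.000, O2: 6.626; O2 is limiting.
NH3 consumed = (4/5) × 33.13 = 26.50 mol
NH3 remaining = 32.00 − 26.50 = 5.500 mol

5.50 mol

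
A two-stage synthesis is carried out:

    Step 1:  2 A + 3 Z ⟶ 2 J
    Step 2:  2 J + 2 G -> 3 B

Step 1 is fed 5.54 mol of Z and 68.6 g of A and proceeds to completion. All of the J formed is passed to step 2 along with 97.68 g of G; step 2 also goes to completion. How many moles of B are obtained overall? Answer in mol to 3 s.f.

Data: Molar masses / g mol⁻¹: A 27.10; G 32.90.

3.80 mol

Step 1:
n(Z) = 5.540 mol
n(A) = 68.60 / 27.10 = 2.531 mol
n/ν for Z = 5.540/3 = 1.847
n/ν for A = 2.531/2 = 1.266
Smallest n/ν is A → limiting reagent.
n(J) produced = (2/2) × 2.531 = 2.531 mol
Step 2:
n(J) available = 2.531 mol
n(G) = 97.68 / 32.90 = 2.969 mol
n/ν for J = 2.531/2 = 1.266
n/ν for G = 2.969/2 = 1.485
Smallest n/ν is J → limiting reagent.
n(B) = (3/2) × 2.531 = 3.797 mol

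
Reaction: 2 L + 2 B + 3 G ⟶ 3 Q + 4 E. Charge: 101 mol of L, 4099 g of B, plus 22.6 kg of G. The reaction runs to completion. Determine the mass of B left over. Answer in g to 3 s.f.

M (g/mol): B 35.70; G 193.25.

n(L) = 101.0 mol
n(B) = 4099 / 35.70 = 114.8 mol
n(G) = 22.60×1000 / 193.25 = 116.9 mol
n/ν → L: 50.50, B: 57.40, G: 38.97; G is limiting.
B consumed = (2/3) × 116.9 = 77.93 mol
B remaining = 114.8 − 77.93 = 36.87 mol
mass = 36.87 × 35.70 = 1316 g

1320 g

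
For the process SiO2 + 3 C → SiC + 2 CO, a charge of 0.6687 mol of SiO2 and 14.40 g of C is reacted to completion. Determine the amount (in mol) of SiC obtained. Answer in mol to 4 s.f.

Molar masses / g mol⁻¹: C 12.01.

0.3997 mol

n(SiO2) = 0.6687 mol
n(C) = 14.40 / 12.01 = 1.199 mol
n/ν for SiO2 = 0.6687/1 = 0.6687
n/ν for C = 1.199/3 = 0.3997
Smallest n/ν is C → limiting reagent.
n(SiC) = (1/3) × 1.199 = 0.3997 mol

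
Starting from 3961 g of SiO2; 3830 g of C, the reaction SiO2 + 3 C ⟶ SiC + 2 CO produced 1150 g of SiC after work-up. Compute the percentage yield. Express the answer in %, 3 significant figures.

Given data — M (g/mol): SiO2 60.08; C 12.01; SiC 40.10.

43.5 %

n(SiO2) = 3961 / 60.08 = 65.93 mol
n(C) = 3830 / 12.01 = 318.9 mol
n/ν for SiO2 = 65.93/1 = 65.93
n/ν for C = 318.9/3 = 106.3
Smallest n/ν is SiO2 → limiting reagent.
theoretical n(SiC) = (1/1) × 65.93 = 65.93 mol → 2644 g
% yield = 1150 / 2644 × 100 = 43.49 %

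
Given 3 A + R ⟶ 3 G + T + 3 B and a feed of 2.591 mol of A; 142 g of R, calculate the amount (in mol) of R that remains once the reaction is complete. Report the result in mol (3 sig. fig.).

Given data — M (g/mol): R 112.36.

0.400 mol

n(A) = 2.591 mol
n(R) = 142.0 / 112.36 = 1.264 mol
n/ν for A = 2.591/3 = 0.8637
n/ν for R = 1.264/1 = 1.264
Smallest n/ν is A → limiting reagent.
R consumed = (1/3) × 2.591 = 0.8637 mol
R remaining = 1.264 − 0.8637 = 0.4003 mol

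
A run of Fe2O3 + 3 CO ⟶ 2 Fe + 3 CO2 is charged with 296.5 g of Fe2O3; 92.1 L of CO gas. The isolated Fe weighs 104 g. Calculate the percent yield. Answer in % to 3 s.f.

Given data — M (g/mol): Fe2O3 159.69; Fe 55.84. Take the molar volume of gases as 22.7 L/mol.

68.9 %

n(Fe2O3) = 296.5 / 159.69 = 1.857 mol
n(CO) = 92.10 / 22.7 = 4.057 mol
n/ν for Fe2O3 = 1.857/1 = 1.857
n/ν for CO = 4.057/3 = 1.352
Smallest n/ν is CO → limiting reagent.
theoretical n(Fe) = (2/3) × 4.057 = 2.705 mol → 151.0 g
% yield = 104 / 151.0 × 100 = 68.87 %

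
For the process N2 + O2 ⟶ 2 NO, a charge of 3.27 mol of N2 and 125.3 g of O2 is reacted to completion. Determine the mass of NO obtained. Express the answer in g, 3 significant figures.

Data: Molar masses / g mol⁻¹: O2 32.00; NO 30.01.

196 g

n(N2) = 3.270 mol
n(O2) = 125.3 / 32.00 = 3.916 mol
n/ν → N2: 3.270, O2: 3.916; N2 is limiting.
n(NO) = (2/1) × 3.270 = 6.540 mol
mass = 6.540 × 30.01 = 196.3 g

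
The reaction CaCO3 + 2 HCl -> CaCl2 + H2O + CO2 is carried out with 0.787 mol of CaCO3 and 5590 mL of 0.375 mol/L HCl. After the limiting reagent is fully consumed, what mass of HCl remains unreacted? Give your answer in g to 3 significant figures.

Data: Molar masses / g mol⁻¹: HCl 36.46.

19.0 g

n(CaCO3) = 0.7870 mol
n(HCl) = 0.375 × 5590/1000 = 2.096 mol
n/ν for CaCO3 = 0.7870/1 = 0.7870
n/ν for HCl = 2.096/2 = 1.048
Smallest n/ν is CaCO3 → limiting reagent.
HCl consumed = (2/1) × 0.7870 = 1.574 mol
HCl remaining = 2.096 − 1.574 = 0.5220 mol
mass = 0.5220 × 36.46 = 19.03 g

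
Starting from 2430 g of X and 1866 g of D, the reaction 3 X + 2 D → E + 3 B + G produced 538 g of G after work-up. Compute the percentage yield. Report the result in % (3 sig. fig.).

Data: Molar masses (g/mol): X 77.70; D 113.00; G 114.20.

57.1 %

n(X) = 2430 / 77.70 = 31.27 mol
n(D) = 1866 / 113.00 = 16.51 mol
n/ν for X = 31.27/3 = 10.42
n/ν for D = 16.51/2 = 8.255
Smallest n/ν is D → limiting reagent.
theoretical n(G) = (1/2) × 16.51 = 8.255 mol → 942.7 g
% yield = 538 / 942.7 × 100 = 57.07 %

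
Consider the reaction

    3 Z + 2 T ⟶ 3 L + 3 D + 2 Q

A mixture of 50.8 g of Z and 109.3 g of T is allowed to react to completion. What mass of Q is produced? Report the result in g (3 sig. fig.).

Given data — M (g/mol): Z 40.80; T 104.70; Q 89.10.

n(Z) = 50.80 / 40.80 = 1.245 mol
n(T) = 109.3 / 104.70 = 1.044 mol
n/ν → Z: 0.4150, T: 0.5220; Z is limiting.
n(Q) = (2/3) × 1.245 = 0.8300 mol
mass = 0.8300 × 89.10 = 73.95 g

74.0 g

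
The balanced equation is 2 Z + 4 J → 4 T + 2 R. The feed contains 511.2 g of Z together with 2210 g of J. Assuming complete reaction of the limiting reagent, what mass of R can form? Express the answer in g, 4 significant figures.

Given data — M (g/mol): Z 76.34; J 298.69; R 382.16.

n(Z) = 511.2 / 76.34 = 6.696 mol
n(J) = 2210 / 298.69 = 7.399 mol
n/ν for Z = 6.696/2 = 3.348
n/ν for J = 7.399/4 = 1.850
Smallest n/ν is J → limiting reagent.
n(R) = (2/4) × 7.399 = 3.700 mol
mass = 3.700 × 382.16 = 1414 g

1414 g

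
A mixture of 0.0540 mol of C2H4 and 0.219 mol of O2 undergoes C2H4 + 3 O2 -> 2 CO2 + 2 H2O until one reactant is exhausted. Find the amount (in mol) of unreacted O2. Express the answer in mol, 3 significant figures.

0.0570 mol

n(C2H4) = 0.05400 mol
n(O2) = 0.2190 mol
n/ν for C2H4 = 0.05400/1 = 0.05400
n/ν for O2 = 0.2190/3 = 0.07300
Smallest n/ν is C2H4 → limiting reagent.
O2 consumed = (3/1) × 0.05400 = 0.1620 mol
O2 remaining = 0.2190 − 0.1620 = 0.05700 mol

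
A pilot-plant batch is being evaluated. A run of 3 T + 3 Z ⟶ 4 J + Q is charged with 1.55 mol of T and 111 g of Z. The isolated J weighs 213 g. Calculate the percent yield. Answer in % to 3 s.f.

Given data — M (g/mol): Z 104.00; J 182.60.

82.0 %

n(T) = 1.550 mol
n(Z) = 111.0 / 104.00 = 1.067 mol
n/ν → T: 0.5167, Z: 0.3557; Z is limiting.
theoretical n(J) = (4/3) × 1.067 = 1.423 mol → 259.8 g
% yield = 213 / 259.8 × 100 = 81.99 %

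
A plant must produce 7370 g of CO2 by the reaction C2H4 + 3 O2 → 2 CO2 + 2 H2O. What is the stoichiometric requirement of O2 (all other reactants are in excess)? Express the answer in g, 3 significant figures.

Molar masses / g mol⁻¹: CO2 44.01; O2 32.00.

n(CO2) = 7370 / 44.01 = 167.5 mol
n(O2) = (3/2) × 167.5 = 251.3 mol
mass = 251.3 × 32.00 = 8042 g

8040 g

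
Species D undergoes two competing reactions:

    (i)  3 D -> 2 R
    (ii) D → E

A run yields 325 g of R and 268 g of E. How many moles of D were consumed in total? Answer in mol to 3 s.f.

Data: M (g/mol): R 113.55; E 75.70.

n(R) = 325 / 113.55 = 2.862 mol
n(E) = 268 / 75.70 = 3.540 mol
n(D) via (i) = (3/2)×2.862 = 4.293 mol
n(D) via (ii) = (1/1)×3.540 = 3.540 mol
total n(D) = 4.293 + 3.540 = 7.833 mol

7.83 mol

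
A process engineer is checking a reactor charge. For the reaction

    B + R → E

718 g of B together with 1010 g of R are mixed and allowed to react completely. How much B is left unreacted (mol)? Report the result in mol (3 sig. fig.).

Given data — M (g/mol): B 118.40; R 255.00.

n(B) = 718.0 / 118.40 = 6.064 mol
n(R) = 1010 / 255.00 = 3.961 mol
n/ν → B: 6.064, R: 3.961; R is limiting.
B consumed = (1/1) × 3.961 = 3.961 mol
B remaining = 6.064 − 3.961 = 2.103 mol

2.10 mol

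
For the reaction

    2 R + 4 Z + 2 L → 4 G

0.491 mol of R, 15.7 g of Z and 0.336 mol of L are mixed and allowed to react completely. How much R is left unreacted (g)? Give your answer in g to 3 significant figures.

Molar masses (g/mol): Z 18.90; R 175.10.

n(R) = 0.4910 mol
n(Z) = 15.70 / 18.90 = 0.8307 mol
n(L) = 0.3360 mol
n/ν → R: 0.2455, Z: 0.2077, L: 0.1680; L is limiting.
R consumed = (2/2) × 0.3360 = 0.3360 mol
R remaining = 0.4910 − 0.3360 = 0.1550 mol
mass = 0.1550 × 175.10 = 27.14 g

27.1 g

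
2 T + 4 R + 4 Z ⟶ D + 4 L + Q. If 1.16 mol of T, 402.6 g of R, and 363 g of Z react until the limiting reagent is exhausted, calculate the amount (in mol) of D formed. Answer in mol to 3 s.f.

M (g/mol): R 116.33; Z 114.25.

0.580 mol

n(T) = 1.160 mol
n(R) = 402.6 / 116.33 = 3.461 mol
n(Z) = 363.0 / 114.25 = 3.177 mol
n/ν for T = 1.160/2 = 0.5800
n/ν for R = 3.461/4 = 0.8653
n/ν for Z = 3.177/4 = 0.7943
Smallest n/ν is T → limiting reagent.
n(D) = (1/2) × 1.160 = 0.5800 mol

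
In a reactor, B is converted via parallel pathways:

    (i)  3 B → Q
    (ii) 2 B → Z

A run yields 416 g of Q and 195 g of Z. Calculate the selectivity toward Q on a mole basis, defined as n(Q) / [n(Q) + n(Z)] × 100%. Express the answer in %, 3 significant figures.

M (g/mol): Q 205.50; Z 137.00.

n(Q) = 416 / 205.50 = 2.024 mol
n(Z) = 195 / 137.00 = 1.423 mol
selectivity = 2.024/(2.024+1.423) × 100 = 58.72 %

58.7 %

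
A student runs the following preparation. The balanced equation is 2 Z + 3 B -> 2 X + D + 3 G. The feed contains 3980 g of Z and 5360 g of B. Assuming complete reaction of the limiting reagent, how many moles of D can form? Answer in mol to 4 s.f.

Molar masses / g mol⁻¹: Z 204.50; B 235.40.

7.590 mol

n(Z) = 3980 / 204.50 = 19.46 mol
n(B) = 5360 / 235.40 = 22.77 mol
n/ν → Z: 9.730, B: 7.590; B is limiting.
n(D) = (1/3) × 22.77 = 7.590 mol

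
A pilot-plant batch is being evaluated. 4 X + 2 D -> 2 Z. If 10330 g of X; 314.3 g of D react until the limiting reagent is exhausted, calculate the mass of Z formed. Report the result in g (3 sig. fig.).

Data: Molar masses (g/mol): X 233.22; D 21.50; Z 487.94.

n(X) = 10330 / 233.22 = 44.29 mol
n(D) = 314.3 / 21.50 = 14.62 mol
n/ν for X = 44.29/4 = 11.07
n/ν for D = 14.62/2 = 7.310
Smallest n/ν is D → limiting reagent.
n(Z) = (2/2) × 14.62 = 14.62 mol
mass = 14.62 × 487.94 = 7134 g

7130 g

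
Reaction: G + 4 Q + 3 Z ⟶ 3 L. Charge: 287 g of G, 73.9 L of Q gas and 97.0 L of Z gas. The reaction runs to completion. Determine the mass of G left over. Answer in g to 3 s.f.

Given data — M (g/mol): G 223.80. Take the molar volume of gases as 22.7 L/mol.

105 g

n(G) = 287.0 / 223.80 = 1.282 mol
n(Q) = 73.90 / 22.7 = 3.256 mol
n(Z) = 97.00 / 22.7 = 4.273 mol
n/ν → G: 1.282, Q: 0.8140, Z: 1.424; Q is limiting.
G consumed = (1/4) × 3.256 = 0.8140 mol
G remaining = 1.282 − 0.8140 = 0.4680 mol
mass = 0.4680 × 223.80 = 104.7 g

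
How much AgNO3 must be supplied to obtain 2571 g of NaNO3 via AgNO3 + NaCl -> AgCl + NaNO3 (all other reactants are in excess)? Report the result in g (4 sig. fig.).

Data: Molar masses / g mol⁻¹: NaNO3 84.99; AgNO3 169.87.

5139 g

n(NaNO3) = 2571 / 84.99 = 30.25 mol
n(AgNO3) = (1/1) × 30.25 = 30.25 mol
mass = 30.25 × 169.87 = 5139 g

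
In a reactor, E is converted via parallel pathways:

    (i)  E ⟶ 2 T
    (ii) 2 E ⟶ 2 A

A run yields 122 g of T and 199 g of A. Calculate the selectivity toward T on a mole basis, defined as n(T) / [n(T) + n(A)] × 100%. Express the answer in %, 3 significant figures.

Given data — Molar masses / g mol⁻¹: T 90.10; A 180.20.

n(T) = 122 / 90.10 = 1.354 mol
n(A) = 199 / 180.20 = 1.104 mol
selectivity = 1.354/(1.354+1.104) × 100 = 55.09 %

55.1 %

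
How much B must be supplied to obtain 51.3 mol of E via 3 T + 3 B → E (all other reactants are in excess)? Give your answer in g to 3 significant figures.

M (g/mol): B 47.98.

n(E) = 51.30 mol
n(B) = (3/1) × 51.30 = 153.9 mol
mass = 153.9 × 47.98 = 7384 g

7380 g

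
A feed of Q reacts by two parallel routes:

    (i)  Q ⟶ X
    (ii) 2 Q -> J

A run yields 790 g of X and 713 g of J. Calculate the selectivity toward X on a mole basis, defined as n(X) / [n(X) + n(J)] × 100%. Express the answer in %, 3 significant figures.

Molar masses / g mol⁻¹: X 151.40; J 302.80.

n(X) = 790 / 151.40 = 5.218 mol
n(J) = 713 / 302.80 = 2.355 mol
selectivity = 5.218/(5.218+2.355) × 100 = 68.90 %

68.9 %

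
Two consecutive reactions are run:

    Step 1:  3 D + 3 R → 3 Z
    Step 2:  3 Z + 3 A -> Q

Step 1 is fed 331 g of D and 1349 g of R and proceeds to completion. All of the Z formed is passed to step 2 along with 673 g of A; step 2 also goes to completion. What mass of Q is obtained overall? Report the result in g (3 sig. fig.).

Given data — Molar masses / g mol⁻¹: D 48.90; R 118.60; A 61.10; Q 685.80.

Step 1:
n(D) = 331.0 / 48.90 = 6.769 mol
n(R) = 1349 / 118.60 = 11.37 mol
n/ν → D: 2.256, R: 3.790; D is limiting.
n(Z) produced = (3/3) × 6.769 = 6.769 mol
Step 2:
n(Z) available = 6.769 mol
n(A) = 673.0 / 61.10 = 11.01 mol
n/ν → Z: 2.256, A: 3.670; Z is limiting.
n(Q) = (1/3) × 6.769 = 2.256 mol
mass = 2.256 × 685.80 = 1547 g

1550 g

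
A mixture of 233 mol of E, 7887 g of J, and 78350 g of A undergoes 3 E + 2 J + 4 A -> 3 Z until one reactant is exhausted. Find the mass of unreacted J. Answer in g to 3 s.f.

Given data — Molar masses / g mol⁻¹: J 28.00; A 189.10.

n(E) = 233.0 mol
n(J) = 7887 / 28.00 = 281.7 mol
n(A) = 78350 / 189.10 = 414.3 mol
n/ν → E: 77.67, J: 140.9, A: 103.6; E is limiting.
J consumed = (2/3) × 233.0 = 155.3 mol
J remaining = 281.7 − 155.3 = 126.4 mol
mass = 126.4 × 28.00 = 3539 g

3540 g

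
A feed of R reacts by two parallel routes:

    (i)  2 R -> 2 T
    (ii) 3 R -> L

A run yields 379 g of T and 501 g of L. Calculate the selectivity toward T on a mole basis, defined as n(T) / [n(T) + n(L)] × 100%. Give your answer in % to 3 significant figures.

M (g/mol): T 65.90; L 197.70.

n(T) = 379 / 65.90 = 5.751 mol
n(L) = 501 / 197.70 = 2.534 mol
selectivity = 5.751/(5.751+2.534) × 100 = 69.41 %

69.4 %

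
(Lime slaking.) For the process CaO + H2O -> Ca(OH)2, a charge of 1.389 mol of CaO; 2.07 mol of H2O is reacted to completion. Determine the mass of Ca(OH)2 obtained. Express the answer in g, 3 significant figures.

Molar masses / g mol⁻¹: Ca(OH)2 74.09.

103 g

n(CaO) = 1.389 mol
n(H2O) = 2.070 mol
n/ν for CaO = 1.389/1 = 1.389
n/ν for H2O = 2.070/1 = 2.070
Smallest n/ν is CaO → limiting reagent.
n(Ca(OH)2) = (1/1) × 1.389 = 1.389 mol
mass = 1.389 × 74.09 = 102.9 g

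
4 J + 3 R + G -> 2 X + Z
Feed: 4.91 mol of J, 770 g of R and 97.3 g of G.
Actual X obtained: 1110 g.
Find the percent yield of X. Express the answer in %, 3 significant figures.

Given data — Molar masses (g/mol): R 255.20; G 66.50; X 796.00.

n(J) = 4.910 mol
n(R) = 770.0 / 255.20 = 3.017 mol
n(G) = 97.30 / 66.50 = 1.463 mol
n/ν → J: 1.228, R: 1.006, G: 1.463; R is limiting.
theoretical n(X) = (2/3) × 3.017 = 2.011 mol → 1601 g
% yield = 1110 / 1601 × 100 = 69.33 %

69.3 %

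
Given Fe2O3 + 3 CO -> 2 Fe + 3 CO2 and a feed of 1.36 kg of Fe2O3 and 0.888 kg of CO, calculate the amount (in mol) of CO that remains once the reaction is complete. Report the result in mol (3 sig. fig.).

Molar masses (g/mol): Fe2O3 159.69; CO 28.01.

6.15 mol

n(Fe2O3) = 1.360×1000 / 159.69 = 8.517 mol
n(CO) = 0.8880×1000 / 28.01 = 31.70 mol
n/ν for Fe2O3 = 8.517/1 = 8.517
n/ν for CO = 31.70/3 = 10.57
Smallest n/ν is Fe2O3 → limiting reagent.
CO consumed = (3/1) × 8.517 = 25.55 mol
CO remaining = 31.70 − 25.55 = 6.150 mol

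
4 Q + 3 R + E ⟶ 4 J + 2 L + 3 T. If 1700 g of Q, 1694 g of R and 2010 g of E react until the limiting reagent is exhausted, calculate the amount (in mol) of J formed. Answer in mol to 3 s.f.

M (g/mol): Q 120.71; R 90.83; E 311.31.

14.1 mol

n(Q) = 1700 / 120.71 = 14.08 mol
n(R) = 1694 / 90.83 = 18.65 mol
n(E) = 2010 / 311.31 = 6.457 mol
n/ν for Q = 14.08/4 = 3.520
n/ν for R = 18.65/3 = 6.217
n/ν for E = 6.457/1 = 6.457
Smallest n/ν is Q → limiting reagent.
n(J) = (4/4) × 14.08 = 14.08 mol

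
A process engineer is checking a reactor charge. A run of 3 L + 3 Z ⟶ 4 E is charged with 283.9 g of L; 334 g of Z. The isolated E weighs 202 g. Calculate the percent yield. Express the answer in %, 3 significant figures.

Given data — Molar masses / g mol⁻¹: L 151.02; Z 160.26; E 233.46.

n(L) = 283.9 / 151.02 = 1.880 mol
n(Z) = 334.0 / 160.26 = 2.084 mol
n/ν → L: 0.6267, Z: 0.6947; L is limiting.
theoretical n(E) = (4/3) × 1.880 = 2.507 mol → 585.3 g
% yield = 202 / 585.3 × 100 = 34.51 %

34.5 %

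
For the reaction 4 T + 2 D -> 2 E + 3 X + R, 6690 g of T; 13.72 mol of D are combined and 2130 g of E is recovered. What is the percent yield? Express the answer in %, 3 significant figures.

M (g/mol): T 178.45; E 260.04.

n(T) = 6690 / 178.45 = 37.49 mol
n(D) = 13.72 mol
n/ν for T = 37.49/4 = 9.373
n/ν for D = 13.72/2 = 6.860
Smallest n/ν is D → limiting reagent.
theoretical n(E) = (2/2) × 13.72 = 13.72 mol → 3568 g
% yield = 2130 / 3568 × 100 = 59.70 %

59.7 %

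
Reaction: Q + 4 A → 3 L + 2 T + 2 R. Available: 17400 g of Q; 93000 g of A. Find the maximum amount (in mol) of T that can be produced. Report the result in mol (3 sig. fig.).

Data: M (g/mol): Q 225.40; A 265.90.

154 mol

n(Q) = 17400 / 225.40 = 77.20 mol
n(A) = 93000 / 265.90 = 349.8 mol
n/ν for Q = 77.20/1 = 77.20
n/ν for A = 349.8/4 = 87.45
Smallest n/ν is Q → limiting reagent.
n(T) = (2/1) × 77.20 = 154.4 mol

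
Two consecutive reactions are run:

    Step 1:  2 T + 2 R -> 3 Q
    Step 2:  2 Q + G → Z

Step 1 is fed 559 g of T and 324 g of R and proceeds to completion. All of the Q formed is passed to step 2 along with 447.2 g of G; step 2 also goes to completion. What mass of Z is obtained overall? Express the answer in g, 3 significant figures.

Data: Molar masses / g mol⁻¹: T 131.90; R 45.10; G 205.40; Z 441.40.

961 g

Step 1:
n(T) = 559.0 / 131.90 = 4.238 mol
n(R) = 324.0 / 45.10 = 7.184 mol
n/ν for T = 4.238/2 = 2.119
n/ν for R = 7.184/2 = 3.592
Smallest n/ν is T → limiting reagent.
n(Q) produced = (3/2) × 4.238 = 6.357 mol
Step 2:
n(Q) available = 6.357 mol
n(G) = 447.2 / 205.40 = 2.177 mol
n/ν for Q = 6.357/2 = 3.179
n/ν for G = 2.177/1 = 2.177
Smallest n/ν is G → limiting reagent.
n(Z) = (1/1) × 2.177 = 2.177 mol
mass = 2.177 × 441.40 = 960.9 g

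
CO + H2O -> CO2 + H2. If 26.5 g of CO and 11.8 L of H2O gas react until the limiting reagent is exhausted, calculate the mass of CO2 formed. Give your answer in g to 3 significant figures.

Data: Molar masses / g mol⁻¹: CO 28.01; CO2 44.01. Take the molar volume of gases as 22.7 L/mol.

n(CO) = 26.50 / 28.01 = 0.9461 mol
n(H2O) = 11.80 / 22.7 = 0.5198 mol
n/ν for CO = 0.9461/1 = 0.9461
n/ν for H2O = 0.5198/1 = 0.5198
Smallest n/ν is H2O → limiting reagent.
n(CO2) = (1/1) × 0.5198 = 0.5198 mol
mass = 0.5198 × 44.01 = 22.88 g

22.9 g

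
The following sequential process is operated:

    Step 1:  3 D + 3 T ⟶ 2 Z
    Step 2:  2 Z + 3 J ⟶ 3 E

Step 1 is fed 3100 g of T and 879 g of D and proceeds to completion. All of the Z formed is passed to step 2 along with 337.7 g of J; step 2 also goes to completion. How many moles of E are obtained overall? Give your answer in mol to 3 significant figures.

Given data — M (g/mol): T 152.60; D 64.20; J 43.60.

Step 1:
n(T) = 3100 / 152.60 = 20.31 mol
n(D) = 879.0 / 64.20 = 13.69 mol
n/ν → T: 6.770, D: 4.563; D is limiting.
n(Z) produced = (2/3) × 13.69 = 9.127 mol
Step 2:
n(Z) available = 9.127 mol
n(J) = 337.7 / 43.60 = 7.745 mol
n/ν → Z: 4.564, J: 2.582; J is limiting.
n(E) = (3/3) × 7.745 = 7.745 mol

7.75 mol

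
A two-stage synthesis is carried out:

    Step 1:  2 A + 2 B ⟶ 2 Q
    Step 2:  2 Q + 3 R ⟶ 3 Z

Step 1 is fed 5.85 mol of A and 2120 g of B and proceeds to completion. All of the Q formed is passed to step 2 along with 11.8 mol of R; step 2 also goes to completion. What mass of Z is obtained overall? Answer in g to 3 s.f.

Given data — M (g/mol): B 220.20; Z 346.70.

3040 g

Step 1:
n(A) = 5.850 mol
n(B) = 2120 / 220.20 = 9.628 mol
n/ν → A: 2.925, B: 4.814; A is limiting.
n(Q) produced = (2/2) × 5.850 = 5.850 mol
Step 2:
n(Q) available = 5.850 mol
n(R) = 11.80 mol
n/ν → Q: 2.925, R: 3.933; Q is limiting.
n(Z) = (3/2) × 5.850 = 8.775 mol
mass = 8.775 × 346.70 = 3042 g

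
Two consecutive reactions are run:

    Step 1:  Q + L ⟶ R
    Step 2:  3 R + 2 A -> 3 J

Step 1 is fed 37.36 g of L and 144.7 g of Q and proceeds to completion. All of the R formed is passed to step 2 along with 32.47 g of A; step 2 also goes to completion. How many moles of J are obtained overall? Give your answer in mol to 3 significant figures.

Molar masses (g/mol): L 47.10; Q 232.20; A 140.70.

0.346 mol

Step 1:
n(L) = 37.36 / 47.10 = 0.7932 mol
n(Q) = 144.7 / 232.20 = 0.6232 mol
n/ν for L = 0.7932/1 = 0.7932
n/ν for Q = 0.6232/1 = 0.6232
Smallest n/ν is Q → limiting reagent.
n(R) produced = (1/1) × 0.6232 = 0.6232 mol
Step 2:
n(R) available = 0.6232 mol
n(A) = 32.47 / 140.70 = 0.2308 mol
n/ν for R = 0.6232/3 = 0.2077
n/ν for A = 0.2308/2 = 0.1154
Smallest n/ν is A → limiting reagent.
n(J) = (3/2) × 0.2308 = 0.3462 mol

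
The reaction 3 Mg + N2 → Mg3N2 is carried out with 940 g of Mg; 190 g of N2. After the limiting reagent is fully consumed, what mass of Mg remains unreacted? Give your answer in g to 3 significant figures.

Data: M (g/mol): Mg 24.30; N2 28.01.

n(Mg) = 940.0 / 24.30 = 38.68 mol
n(N2) = 190.0 / 28.01 = 6.783 mol
n/ν → Mg: 12.89, N2: 6.783; N2 is limiting.
Mg consumed = (3/1) × 6.783 = 20.35 mol
Mg remaining = 38.68 − 20.35 = 18.33 mol
mass = 18.33 × 24.30 = 445.4 g

445 g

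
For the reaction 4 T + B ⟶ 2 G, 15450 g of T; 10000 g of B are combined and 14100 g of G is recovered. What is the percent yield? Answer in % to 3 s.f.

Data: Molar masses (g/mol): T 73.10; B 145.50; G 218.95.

n(T) = 15450 / 73.10 = 211.4 mol
n(B) = 10000 / 145.50 = 68.73 mol
n/ν for T = 211.4/4 = 52.85
n/ν for B = 68.73/1 = 68.73
Smallest n/ν is T → limiting reagent.
theoretical n(G) = (2/4) × 211.4 = 105.7 mol → 23140 g
% yield = 14100 / 23140 × 100 = 60.93 %

60.9 %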